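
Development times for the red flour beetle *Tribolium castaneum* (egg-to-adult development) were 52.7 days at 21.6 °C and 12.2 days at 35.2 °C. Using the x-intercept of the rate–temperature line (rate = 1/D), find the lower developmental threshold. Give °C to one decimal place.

Equal thermal constants: D₁(T₁ − T_b) = D₂(T₂ − T_b).
52.7·(21.6 − T_b) = 12.2·(35.2 − T_b)
T_b = (52.7·21.6 − 12.2·35.2) / (52.7 − 12.2) = 708.88 / 40.5 = 17.503 °C ≈ 17.5 °C.

17.5 °C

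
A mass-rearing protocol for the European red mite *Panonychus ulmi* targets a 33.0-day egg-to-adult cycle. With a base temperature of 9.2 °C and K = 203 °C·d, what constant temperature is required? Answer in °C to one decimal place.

Required daily accumulation = 203 / 33.0 = 6.152 DD/day.
T = T_base + 6.152 = 9.2 + 6.152 = 15.352 ≈ 15.4 °C.

15.4 °C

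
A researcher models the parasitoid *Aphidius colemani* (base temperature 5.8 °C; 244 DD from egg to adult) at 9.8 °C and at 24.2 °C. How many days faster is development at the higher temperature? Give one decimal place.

At 9.8 °C: 244 / (9.8 − 5.8) = 244 / 4.0 = 61.000 d.
At 24.2 °C: 244 / (24.2 − 5.8) = 244 / 18.4 = 13.261 d.
Difference = |61.000 − 13.261| = 47.739 ≈ 47.7 days.

47.7 days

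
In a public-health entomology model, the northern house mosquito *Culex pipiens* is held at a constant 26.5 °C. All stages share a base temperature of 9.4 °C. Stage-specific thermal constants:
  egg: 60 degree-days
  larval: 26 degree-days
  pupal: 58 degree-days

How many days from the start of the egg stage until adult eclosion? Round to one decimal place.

8.4 days

Daily accumulation at 26.5 °C = 26.5 − 9.4 = 17.1 DD/day.
Total K = 60 + 26 + 58 = 144 DD.
Total duration = 144 / 17.1 = 8.421 ≈ 8.4 days.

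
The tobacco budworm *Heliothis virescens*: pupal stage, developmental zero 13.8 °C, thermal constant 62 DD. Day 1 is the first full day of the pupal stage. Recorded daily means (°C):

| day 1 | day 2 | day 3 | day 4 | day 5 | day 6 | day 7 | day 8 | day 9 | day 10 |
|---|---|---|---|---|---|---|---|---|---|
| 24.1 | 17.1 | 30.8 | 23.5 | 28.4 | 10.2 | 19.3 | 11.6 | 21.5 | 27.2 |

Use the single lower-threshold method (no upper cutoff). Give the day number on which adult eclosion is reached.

Daily DD above 13.8 °C: 10.3, 3.3, 17.0, 9.7, 14.6, 0.0, 5.5, 0.0, 7.7, 13.4.
Cumulative: 10.3, 13.6, 30.6, 40.3, 54.9, 54.9, 60.4, 60.4, 68.1, 81.5.
The total first reaches 62 DD on day 9.

day 9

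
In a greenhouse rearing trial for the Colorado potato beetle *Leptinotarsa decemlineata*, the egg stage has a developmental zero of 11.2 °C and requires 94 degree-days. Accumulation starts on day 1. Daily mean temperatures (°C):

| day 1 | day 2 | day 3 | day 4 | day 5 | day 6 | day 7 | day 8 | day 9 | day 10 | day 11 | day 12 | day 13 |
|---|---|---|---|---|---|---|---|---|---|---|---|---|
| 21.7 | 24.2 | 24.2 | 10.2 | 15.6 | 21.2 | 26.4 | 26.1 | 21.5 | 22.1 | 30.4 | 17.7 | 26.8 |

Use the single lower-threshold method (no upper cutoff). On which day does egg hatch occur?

Daily DD above 11.2 °C: 10.5, 13.0, 13.0, 0.0, 4.4, 10.0, 15.2, 14.9, 10.3, 10.9, 19.2, 6.5, 15.6.
Cumulative: 10.5, 23.5, 36.5, 36.5, 40.9, 50.9, 66.1, 81.0, 91.3, 102.2, 121.4, 127.9, 143.5.
The total first reaches 94 DD on day 10.

day 10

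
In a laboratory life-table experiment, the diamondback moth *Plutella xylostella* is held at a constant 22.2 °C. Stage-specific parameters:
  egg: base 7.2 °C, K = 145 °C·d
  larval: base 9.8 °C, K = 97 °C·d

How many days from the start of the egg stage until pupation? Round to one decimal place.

egg: 145 / (22.2 − 7.2) = 145 / 15.0 = 9.667 d.
larval: 97 / (22.2 − 9.8) = 97 / 12.4 = 7.823 d.
Sum = 17.489 ≈ 17.5 days.

17.5 days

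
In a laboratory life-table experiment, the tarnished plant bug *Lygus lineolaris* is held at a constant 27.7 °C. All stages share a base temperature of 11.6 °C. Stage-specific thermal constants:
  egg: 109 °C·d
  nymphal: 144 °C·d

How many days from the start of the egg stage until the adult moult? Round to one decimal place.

Daily accumulation at 27.7 °C = 27.7 − 11.6 = 16.1 DD/day.
Total K = 109 + 144 = 253 DD.
Total duration = 253 / 16.1 = 15.714 ≈ 15.7 days.

15.7 days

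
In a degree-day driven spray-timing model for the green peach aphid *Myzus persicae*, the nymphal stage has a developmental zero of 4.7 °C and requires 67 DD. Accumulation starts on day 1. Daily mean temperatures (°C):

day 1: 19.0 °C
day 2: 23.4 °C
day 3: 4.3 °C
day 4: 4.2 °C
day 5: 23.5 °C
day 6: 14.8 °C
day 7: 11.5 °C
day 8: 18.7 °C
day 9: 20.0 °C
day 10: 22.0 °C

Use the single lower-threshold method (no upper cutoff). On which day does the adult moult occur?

day 7

Daily DD above 4.7 °C: 14.3, 18.7, 0.0, 0.0, 18.8, 10.1, 6.8, 14.0, 15.3, 17.3.
Cumulative: 14.3, 33.0, 33.0, 33.0, 51.8, 61.9, 68.7, 82.7, 98.0, 115.3.
The total first reaches 67 DD on day 7.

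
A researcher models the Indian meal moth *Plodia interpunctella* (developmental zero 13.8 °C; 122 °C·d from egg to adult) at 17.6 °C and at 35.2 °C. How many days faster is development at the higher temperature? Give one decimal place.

At 17.6 °C: 122 / (17.6 − 13.8) = 122 / 3.8 = 32.105 d.
At 35.2 °C: 122 / (35.2 − 13.8) = 122 / 21.4 = 5.701 d.
Difference = |32.105 − 5.701| = 26.404 ≈ 26.4 days.

26.4 days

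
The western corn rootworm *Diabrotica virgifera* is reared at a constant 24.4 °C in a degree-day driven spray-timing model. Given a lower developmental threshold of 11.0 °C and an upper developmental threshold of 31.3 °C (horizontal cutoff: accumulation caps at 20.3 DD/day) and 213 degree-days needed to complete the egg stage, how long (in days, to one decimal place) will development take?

15.9 days

Daily accumulation = 24.4 − 11.0 = 13.4 DD/day.
Duration = 213 / 13.4 = 15.896 ≈ 15.9 days.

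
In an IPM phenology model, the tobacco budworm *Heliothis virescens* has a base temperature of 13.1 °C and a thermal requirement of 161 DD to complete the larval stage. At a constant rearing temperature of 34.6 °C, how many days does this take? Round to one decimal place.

7.5 days

Daily accumulation = 34.6 − 13.1 = 21.5 DD/day.
Duration = 161 / 21.5 = 7.488 ≈ 7.5 days.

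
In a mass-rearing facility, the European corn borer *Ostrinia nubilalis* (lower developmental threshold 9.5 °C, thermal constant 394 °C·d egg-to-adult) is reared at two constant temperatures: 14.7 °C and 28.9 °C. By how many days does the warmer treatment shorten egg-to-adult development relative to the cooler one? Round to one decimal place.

At 14.7 °C: 394 / (14.7 − 9.5) = 394 / 5.2 = 75.769 d.
At 28.9 °C: 394 / (28.9 − 9.5) = 394 / 19.4 = 20.309 d.
Difference = |75.769 − 20.309| = 55.460 ≈ 55.5 days.

55.5 days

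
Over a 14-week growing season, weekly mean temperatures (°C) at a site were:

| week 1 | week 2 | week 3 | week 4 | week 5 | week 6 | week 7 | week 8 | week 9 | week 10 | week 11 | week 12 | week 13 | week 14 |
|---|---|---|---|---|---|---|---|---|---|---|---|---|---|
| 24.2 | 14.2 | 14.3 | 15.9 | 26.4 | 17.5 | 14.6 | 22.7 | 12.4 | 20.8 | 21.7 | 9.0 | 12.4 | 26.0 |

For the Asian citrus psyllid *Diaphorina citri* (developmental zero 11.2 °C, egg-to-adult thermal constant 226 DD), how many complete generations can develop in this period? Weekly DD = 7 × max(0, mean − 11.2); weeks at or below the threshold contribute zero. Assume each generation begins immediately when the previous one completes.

Weekly DD (7 × max(0, T̄ − 11.2)): 91.0, 21.0, 21.7, 32.9, 106.4, 44.1, 23.8, 80.5, 8.4, 67.2, 73.5, 0.0, 8.4, 103.6.
Season total = 682.5 DD.
Complete generations = ⌊682.5 / 226⌋ = 3.

3 generations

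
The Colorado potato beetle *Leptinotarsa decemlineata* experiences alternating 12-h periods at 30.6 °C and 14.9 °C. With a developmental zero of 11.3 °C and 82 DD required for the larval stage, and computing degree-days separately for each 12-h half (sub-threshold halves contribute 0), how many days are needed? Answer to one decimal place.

7.2 days

Day half: max(0, 30.6 − 11.3) × 0.5 = 19.3 × 0.5 = 9.65 DD.
Night half: max(0, 14.9 − 11.3) × 0.5 = 3.6 × 0.5 = 1.80 DD.
Per 24 h: 11.45 DD/day.
Duration = 82 / 11.45 = 7.162 ≈ 7.2 days.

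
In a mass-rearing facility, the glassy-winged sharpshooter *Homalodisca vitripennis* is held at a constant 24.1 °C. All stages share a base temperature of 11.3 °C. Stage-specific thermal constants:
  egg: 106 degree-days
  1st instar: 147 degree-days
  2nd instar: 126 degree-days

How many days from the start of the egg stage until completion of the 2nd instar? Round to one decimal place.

29.6 days

Daily accumulation at 24.1 °C = 24.1 − 11.3 = 12.8 DD/day.
Total K = 106 + 147 + 126 = 379 DD.
Total duration = 379 / 12.8 = 29.609 ≈ 29.6 days.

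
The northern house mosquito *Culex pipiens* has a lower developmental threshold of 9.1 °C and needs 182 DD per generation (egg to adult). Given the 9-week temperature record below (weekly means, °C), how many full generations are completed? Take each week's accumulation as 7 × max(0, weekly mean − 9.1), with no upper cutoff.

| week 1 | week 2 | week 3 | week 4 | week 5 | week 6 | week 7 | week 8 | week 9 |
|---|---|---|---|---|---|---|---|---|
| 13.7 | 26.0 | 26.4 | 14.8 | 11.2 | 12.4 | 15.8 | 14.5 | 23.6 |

Weekly DD (7 × max(0, T̄ − 9.1)): 32.2, 118.3, 121.1, 39.9, 14.7, 23.1, 46.9, 37.8, 101.5.
Season total = 535.5 DD.
Complete generations = ⌊535.5 / 182⌋ = 2.

2 generations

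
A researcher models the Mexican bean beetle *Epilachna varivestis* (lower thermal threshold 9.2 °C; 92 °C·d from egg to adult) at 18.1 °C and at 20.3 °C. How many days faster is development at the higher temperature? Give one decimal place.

At 18.1 °C: 92 / (18.1 − 9.2) = 92 / 8.9 = 10.337 d.
At 20.3 °C: 92 / (20.3 − 9.2) = 92 / 11.1 = 8.288 d.
Difference = |10.337 − 8.288| = 2.049 ≈ 2.0 days.

2.0 days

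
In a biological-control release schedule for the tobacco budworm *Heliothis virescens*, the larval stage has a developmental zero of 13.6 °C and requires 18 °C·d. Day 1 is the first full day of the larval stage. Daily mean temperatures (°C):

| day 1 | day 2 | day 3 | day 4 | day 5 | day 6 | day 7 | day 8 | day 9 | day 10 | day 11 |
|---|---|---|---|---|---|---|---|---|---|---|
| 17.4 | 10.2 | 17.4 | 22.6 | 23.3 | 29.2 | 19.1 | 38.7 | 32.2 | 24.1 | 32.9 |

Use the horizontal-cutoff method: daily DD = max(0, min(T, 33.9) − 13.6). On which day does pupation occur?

day 5

Daily DD above 13.6 °C (capped at 20.3): 3.8, 0.0, 3.8, 9.0, 9.7, 15.6, 5.5, 20.3, 18.6, 10.5, 19.3.
Cumulative: 3.8, 3.8, 7.6, 16.6, 26.3, 41.9, 47.4, 67.7, 86.3, 96.8, 116.1.
The total first reaches 18 DD on day 5.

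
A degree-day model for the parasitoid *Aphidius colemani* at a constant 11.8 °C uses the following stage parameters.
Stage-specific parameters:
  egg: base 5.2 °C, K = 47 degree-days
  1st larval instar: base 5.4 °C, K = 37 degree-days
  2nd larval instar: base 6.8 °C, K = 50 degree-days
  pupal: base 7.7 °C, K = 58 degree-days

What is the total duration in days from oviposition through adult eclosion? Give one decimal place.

egg: 47 / (11.8 − 5.2) = 47 / 6.6 = 7.121 d.
1st larval instar: 37 / (11.8 − 5.4) = 37 / 6.4 = 5.781 d.
2nd larval instar: 50 / (11.8 − 6.8) = 50 / 5.0 = 10.000 d.
pupal: 58 / (11.8 − 7.7) = 58 / 4.1 = 14.146 d.
Sum = 37.049 ≈ 37.0 days.

37.0 days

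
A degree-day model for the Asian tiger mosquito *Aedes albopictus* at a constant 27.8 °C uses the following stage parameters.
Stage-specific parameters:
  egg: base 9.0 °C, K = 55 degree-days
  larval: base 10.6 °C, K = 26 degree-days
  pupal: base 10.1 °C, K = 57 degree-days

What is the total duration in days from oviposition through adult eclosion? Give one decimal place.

7.7 days

egg: 55 / (27.8 − 9.0) = 55 / 18.8 = 2.926 d.
larval: 26 / (27.8 − 10.6) = 26 / 17.2 = 1.512 d.
pupal: 57 / (27.8 − 10.1) = 57 / 17.7 = 3.220 d.
Sum = 7.657 ≈ 7.7 days.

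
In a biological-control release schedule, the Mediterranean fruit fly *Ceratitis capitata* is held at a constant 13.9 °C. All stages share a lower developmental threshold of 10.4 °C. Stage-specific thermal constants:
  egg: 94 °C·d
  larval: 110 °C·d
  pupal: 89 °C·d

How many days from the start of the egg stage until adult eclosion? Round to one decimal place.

83.7 days

Daily accumulation at 13.9 °C = 13.9 − 10.4 = 3.5 DD/day.
Total K = 94 + 110 + 89 = 293 DD.
Total duration = 293 / 3.5 = 83.714 ≈ 83.7 days.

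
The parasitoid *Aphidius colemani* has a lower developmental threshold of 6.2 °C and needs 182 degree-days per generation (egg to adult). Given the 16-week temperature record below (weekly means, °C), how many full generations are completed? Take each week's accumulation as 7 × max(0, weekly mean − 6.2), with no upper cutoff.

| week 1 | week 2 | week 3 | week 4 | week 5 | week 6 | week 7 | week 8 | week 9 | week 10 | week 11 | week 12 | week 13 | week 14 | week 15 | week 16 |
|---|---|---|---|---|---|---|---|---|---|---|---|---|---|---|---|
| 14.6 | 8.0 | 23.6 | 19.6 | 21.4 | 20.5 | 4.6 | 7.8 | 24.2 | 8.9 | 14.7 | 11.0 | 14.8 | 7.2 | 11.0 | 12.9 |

Weekly DD (7 × max(0, T̄ − 6.2)): 58.8, 12.6, 121.8, 93.8, 106.4, 100.1, 0.0, 11.2, 126.0, 18.9, 59.5, 33.6, 60.2, 7.0, 33.6, 46.9.
Season total = 890.4 DD.
Complete generations = ⌊890.4 / 182⌋ = 4.

4 generations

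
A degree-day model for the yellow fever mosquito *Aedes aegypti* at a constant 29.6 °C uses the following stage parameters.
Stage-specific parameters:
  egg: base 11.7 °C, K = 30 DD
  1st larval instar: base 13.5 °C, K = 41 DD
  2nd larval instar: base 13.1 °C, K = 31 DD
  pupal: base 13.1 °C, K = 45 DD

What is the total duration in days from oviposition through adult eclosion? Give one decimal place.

8.8 days

egg: 30 / (29.6 − 11.7) = 30 / 17.9 = 1.676 d.
1st larval instar: 41 / (29.6 − 13.5) = 41 / 16.1 = 2.547 d.
2nd larval instar: 31 / (29.6 − 13.1) = 31 / 16.5 = 1.879 d.
pupal: 45 / (29.6 − 13.1) = 45 / 16.5 = 2.727 d.
Sum = 8.829 ≈ 8.8 days.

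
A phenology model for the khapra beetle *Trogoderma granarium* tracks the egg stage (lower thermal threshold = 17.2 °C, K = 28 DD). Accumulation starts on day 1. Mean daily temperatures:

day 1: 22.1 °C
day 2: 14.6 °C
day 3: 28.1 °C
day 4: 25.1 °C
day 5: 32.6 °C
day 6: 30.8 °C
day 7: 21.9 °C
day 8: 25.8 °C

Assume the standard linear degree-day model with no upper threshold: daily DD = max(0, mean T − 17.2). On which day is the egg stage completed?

Daily DD above 17.2 °C: 4.9, 0.0, 10.9, 7.9, 15.4, 13.6, 4.7, 8.6.
Cumulative: 4.9, 4.9, 15.8, 23.7, 39.1, 52.7, 57.4, 66.0.
The total first reaches 28 DD on day 5.

day 5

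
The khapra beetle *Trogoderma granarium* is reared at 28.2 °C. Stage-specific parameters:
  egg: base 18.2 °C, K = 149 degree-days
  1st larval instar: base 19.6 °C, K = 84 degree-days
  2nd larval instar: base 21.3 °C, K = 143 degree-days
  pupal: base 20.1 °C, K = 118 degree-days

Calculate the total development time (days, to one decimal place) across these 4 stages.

60.0 days

egg: 149 / (28.2 − 18.2) = 149 / 10.0 = 14.900 d.
1st larval instar: 84 / (28.2 − 19.6) = 84 / 8.6 = 9.767 d.
2nd larval instar: 143 / (28.2 − 21.3) = 143 / 6.9 = 20.725 d.
pupal: 118 / (28.2 − 20.1) = 118 / 8.1 = 14.568 d.
Sum = 59.960 ≈ 60.0 days.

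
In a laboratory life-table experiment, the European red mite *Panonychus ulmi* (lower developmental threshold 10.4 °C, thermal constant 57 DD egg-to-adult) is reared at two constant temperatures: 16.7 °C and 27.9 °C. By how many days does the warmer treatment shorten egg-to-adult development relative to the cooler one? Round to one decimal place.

5.8 days

At 16.7 °C: 57 / (16.7 − 10.4) = 57 / 6.3 = 9.048 d.
At 27.9 °C: 57 / (27.9 − 10.4) = 57 / 17.5 = 3.257 d.
Difference = |9.048 − 3.257| = 5.790 ≈ 5.8 days.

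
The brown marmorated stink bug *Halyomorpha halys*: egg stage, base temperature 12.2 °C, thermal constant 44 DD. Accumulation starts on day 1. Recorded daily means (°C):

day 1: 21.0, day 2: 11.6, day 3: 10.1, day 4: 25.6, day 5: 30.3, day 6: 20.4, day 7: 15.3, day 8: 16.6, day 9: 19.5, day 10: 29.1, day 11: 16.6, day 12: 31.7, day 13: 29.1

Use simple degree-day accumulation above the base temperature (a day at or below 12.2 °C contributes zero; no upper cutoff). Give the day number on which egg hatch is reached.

Daily DD above 12.2 °C: 8.8, 0.0, 0.0, 13.4, 18.1, 8.2, 3.1, 4.4, 7.3, 16.9, 4.4, 19.5, 16.9.
Cumulative: 8.8, 8.8, 8.8, 22.2, 40.3, 48.5, 51.6, 56.0, 63.3, 80.2, 84.6, 104.1, 121.0.
The total first reaches 44 DD on day 6.

day 6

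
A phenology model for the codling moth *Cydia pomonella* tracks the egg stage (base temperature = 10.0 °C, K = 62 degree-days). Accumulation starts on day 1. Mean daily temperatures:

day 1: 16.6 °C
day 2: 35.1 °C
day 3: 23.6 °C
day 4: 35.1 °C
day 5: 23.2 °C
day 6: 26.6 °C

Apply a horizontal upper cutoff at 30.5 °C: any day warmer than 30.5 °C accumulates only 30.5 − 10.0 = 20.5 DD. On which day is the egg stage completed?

Daily DD above 10.0 °C (capped at 20.5): 6.6, 20.5, 13.6, 20.5, 13.2, 16.6.
Cumulative: 6.6, 27.1, 40.7, 61.2, 74.4, 91.0.
The total first reaches 62 DD on day 5.

day 5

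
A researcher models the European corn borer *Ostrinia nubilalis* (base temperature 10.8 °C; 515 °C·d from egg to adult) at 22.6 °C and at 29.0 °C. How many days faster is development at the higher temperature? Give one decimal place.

At 22.6 °C: 515 / (22.6 − 10.8) = 515 / 11.8 = 43.644 d.
At 29.0 °C: 515 / (29.0 − 10.8) = 515 / 18.2 = 28.297 d.
Difference = |43.644 − 28.297| = 15.347 ≈ 15.3 days.

15.3 days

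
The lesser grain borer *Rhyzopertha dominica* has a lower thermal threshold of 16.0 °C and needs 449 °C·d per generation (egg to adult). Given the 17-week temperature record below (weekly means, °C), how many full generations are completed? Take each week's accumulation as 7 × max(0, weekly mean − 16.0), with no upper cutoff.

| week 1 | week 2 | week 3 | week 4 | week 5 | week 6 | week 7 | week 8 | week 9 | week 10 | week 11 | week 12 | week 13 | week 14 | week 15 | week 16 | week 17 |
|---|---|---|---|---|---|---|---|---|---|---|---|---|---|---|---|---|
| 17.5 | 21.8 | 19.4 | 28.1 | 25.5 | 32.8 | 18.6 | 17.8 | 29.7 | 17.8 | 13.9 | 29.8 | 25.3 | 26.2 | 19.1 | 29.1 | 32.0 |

2 generations

Weekly DD (7 × max(0, T̄ − 16.0)): 10.5, 40.6, 23.8, 84.7, 66.5, 117.6, 18.2, 12.6, 95.9, 12.6, 0.0, 96.6, 65.1, 71.4, 21.7, 91.7, 112.0.
Season total = 941.5 DD.
Complete generations = ⌊941.5 / 449⌋ = 2.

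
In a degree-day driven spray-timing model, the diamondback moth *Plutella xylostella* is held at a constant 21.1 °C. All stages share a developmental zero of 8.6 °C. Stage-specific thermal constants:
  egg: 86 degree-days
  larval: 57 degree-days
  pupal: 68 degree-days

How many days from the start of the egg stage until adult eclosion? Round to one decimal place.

16.9 days

Daily accumulation at 21.1 °C = 21.1 − 8.6 = 12.5 DD/day.
Total K = 86 + 57 + 68 = 211 DD.
Total duration = 211 / 12.5 = 16.880 ≈ 16.9 days.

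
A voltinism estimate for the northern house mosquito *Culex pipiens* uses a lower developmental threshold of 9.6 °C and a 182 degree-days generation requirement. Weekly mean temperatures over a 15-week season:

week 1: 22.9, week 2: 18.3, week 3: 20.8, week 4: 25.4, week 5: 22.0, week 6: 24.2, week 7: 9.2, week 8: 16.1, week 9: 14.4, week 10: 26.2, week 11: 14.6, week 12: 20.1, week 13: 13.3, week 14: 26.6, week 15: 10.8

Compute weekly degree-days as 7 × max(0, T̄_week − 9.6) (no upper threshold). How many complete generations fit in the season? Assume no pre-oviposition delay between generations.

5 generations

Weekly DD (7 × max(0, T̄ − 9.6)): 93.1, 60.9, 78.4, 110.6, 86.8, 102.2, 0.0, 45.5, 33.6, 116.2, 35.0, 73.5, 25.9, 119.0, 8.4.
Season total = 989.1 DD.
Complete generations = ⌊989.1 / 182⌋ = 5.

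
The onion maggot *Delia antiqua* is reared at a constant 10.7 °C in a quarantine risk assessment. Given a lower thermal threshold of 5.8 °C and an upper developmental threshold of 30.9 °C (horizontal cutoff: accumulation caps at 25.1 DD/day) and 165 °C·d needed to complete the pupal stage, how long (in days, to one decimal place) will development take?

Daily accumulation = 10.7 − 5.8 = 4.9 DD/day.
Duration = 165 / 4.9 = 33.673 ≈ 33.7 days.

33.7 days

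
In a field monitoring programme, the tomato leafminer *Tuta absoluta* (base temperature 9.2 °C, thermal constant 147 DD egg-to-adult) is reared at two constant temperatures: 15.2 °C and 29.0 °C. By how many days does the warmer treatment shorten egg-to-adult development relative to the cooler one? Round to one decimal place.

17.1 days

At 15.2 °C: 147 / (15.2 − 9.2) = 147 / 6.0 = 24.500 d.
At 29.0 °C: 147 / (29.0 − 9.2) = 147 / 19.8 = 7.424 d.
Difference = |24.500 − 7.424| = 17.076 ≈ 17.1 days.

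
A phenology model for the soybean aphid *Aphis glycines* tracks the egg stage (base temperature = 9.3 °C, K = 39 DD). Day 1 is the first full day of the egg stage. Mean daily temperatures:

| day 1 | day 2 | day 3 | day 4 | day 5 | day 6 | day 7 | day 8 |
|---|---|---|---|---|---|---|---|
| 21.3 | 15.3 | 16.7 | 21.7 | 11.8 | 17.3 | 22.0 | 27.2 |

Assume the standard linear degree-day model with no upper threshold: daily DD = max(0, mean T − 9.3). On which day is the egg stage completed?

Daily DD above 9.3 °C: 12.0, 6.0, 7.4, 12.4, 2.5, 8.0, 12.7, 17.9.
Cumulative: 12.0, 18.0, 25.4, 37.8, 40.3, 48.3, 61.0, 78.9.
The total first reaches 39 DD on day 5.

day 5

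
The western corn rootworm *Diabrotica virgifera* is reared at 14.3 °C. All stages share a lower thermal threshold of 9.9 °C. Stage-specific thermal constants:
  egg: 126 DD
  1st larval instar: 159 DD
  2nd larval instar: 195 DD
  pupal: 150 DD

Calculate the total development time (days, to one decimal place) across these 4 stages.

143.2 days

Daily accumulation at 14.3 °C = 14.3 − 9.9 = 4.4 DD/day.
Total K = 126 + 159 + 195 + 150 = 630 DD.
Total duration = 630 / 4.4 = 143.182 ≈ 143.2 days.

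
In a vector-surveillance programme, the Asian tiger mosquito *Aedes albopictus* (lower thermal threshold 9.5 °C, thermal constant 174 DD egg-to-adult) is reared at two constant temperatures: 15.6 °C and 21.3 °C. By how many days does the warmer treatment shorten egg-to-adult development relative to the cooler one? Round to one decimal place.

At 15.6 °C: 174 / (15.6 − 9.5) = 174 / 6.1 = 28.525 d.
At 21.3 °C: 174 / (21.3 − 9.5) = 174 / 11.8 = 14.746 d.
Difference = |28.525 − 14.746| = 13.779 ≈ 13.8 days.

13.8 days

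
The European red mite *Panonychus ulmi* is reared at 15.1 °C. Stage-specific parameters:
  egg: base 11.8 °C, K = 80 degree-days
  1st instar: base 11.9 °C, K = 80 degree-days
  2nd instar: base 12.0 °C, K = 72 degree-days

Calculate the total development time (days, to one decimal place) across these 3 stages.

72.5 days

egg: 80 / (15.1 − 11.8) = 80 / 3.3 = 24.242 d.
1st instar: 80 / (15.1 − 11.9) = 80 / 3.2 = 25.000 d.
2nd instar: 72 / (15.1 − 12.0) = 72 / 3.1 = 23.226 d.
Sum = 72.468 ≈ 72.5 days.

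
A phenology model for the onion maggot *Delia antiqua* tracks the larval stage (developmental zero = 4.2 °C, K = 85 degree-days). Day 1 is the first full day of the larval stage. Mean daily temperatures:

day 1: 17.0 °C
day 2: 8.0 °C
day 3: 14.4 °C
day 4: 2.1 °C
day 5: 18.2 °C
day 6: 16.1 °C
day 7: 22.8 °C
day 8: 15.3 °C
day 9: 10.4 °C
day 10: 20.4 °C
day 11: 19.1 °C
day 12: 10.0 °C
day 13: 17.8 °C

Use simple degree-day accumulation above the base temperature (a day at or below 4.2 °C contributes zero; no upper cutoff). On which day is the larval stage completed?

Daily DD above 4.2 °C: 12.8, 3.8, 10.2, 0.0, 14.0, 11.9, 18.6, 11.1, 6.2, 16.2, 14.9, 5.8, 13.6.
Cumulative: 12.8, 16.6, 26.8, 26.8, 40.8, 52.7, 71.3, 82.4, 88.6, 104.8, 119.7, 125.5, 139.1.
The total first reaches 85 DD on day 9.

day 9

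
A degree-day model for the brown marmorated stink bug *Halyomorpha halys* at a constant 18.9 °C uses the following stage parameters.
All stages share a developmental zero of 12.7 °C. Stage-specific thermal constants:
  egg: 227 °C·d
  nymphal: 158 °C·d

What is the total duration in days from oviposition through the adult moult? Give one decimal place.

62.1 days

Daily accumulation at 18.9 °C = 18.9 − 12.7 = 6.2 DD/day.
Total K = 227 + 158 = 385 DD.
Total duration = 385 / 6.2 = 62.097 ≈ 62.1 days.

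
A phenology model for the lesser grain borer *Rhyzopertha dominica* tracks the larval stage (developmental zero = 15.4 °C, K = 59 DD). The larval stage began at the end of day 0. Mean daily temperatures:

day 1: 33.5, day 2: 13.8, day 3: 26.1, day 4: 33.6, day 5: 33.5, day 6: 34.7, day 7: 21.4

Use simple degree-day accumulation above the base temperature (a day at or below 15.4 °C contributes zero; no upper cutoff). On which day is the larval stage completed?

Daily DD above 15.4 °C: 18.1, 0.0, 10.7, 18.2, 18.1, 19.3, 6.0.
Cumulative: 18.1, 18.1, 28.8, 47.0, 65.1, 84.4, 90.4.
The total first reaches 59 DD on day 5.

day 5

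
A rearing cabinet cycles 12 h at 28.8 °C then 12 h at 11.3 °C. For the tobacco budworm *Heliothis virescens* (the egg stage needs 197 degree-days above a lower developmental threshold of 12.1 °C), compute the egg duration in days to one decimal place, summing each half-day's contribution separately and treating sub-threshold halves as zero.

Day half: max(0, 28.8 − 12.1) × 0.5 = 16.7 × 0.5 = 8.35 DD.
Night half: max(0, 11.3 − 12.1) × 0.5 = 0.0 × 0.5 = 0.00 DD.
Per 24 h: 8.35 DD/day.
Duration = 197 / 8.35 = 23.593 ≈ 23.6 days.

23.6 days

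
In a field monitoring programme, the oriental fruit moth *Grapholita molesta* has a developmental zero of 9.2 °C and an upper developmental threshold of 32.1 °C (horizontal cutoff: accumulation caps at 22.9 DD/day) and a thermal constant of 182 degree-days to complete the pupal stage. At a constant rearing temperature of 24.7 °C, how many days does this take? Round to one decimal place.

Daily accumulation = 24.7 − 9.2 = 15.5 DD/day.
Duration = 182 / 15.5 = 11.742 ≈ 11.7 days.

11.7 days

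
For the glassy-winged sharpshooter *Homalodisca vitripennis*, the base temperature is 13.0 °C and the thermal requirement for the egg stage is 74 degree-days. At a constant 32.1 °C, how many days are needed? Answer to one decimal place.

3.9 days

Daily accumulation = 32.1 − 13.0 = 19.1 DD/day.
Duration = 74 / 19.1 = 3.874 ≈ 3.9 days.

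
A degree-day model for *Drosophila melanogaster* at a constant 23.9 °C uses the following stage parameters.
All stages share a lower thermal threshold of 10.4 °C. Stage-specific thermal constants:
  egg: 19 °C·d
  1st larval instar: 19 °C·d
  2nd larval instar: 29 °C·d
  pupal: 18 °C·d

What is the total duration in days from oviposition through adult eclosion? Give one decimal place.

Daily accumulation at 23.9 °C = 23.9 − 10.4 = 13.5 DD/day.
Total K = 19 + 19 + 29 + 18 = 85 DD.
Total duration = 85 / 13.5 = 6.296 ≈ 6.3 days.

6.3 days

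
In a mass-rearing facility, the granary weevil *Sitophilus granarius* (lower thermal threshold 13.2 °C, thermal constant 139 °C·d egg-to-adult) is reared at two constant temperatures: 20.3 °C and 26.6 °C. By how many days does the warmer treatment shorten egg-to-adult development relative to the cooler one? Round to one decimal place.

9.2 days

At 20.3 °C: 139 / (20.3 − 13.2) = 139 / 7.1 = 19.577 d.
At 26.6 °C: 139 / (26.6 − 13.2) = 139 / 13.4 = 10.373 d.
Difference = |19.577 − 10.373| = 9.204 ≈ 9.2 days.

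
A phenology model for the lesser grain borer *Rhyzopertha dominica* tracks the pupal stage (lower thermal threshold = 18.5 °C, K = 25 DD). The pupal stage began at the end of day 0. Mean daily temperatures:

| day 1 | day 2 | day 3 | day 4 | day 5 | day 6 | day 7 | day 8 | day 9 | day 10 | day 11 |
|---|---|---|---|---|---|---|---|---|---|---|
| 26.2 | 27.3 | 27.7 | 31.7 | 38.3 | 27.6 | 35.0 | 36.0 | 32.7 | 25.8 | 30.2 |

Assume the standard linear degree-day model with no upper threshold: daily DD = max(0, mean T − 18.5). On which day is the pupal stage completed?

day 3

Daily DD above 18.5 °C: 7.7, 8.8, 9.2, 13.2, 19.8, 9.1, 16.5, 17.5, 14.2, 7.3, 11.7.
Cumulative: 7.7, 16.5, 25.7, 38.9, 58.7, 67.8, 84.3, 101.8, 116.0, 123.3, 135.0.
The total first reaches 25 DD on day 3.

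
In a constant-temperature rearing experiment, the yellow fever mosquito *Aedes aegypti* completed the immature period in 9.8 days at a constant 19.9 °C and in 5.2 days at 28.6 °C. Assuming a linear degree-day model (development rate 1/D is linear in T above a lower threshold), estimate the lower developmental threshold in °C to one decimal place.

Equal thermal constants: D₁(T₁ − T_b) = D₂(T₂ − T_b).
9.8·(19.9 − T_b) = 5.2·(28.6 − T_b)
T_b = (9.8·19.9 − 5.2·28.6) / (9.8 − 5.2) = 46.30 / 4.6 = 10.065 °C ≈ 10.1 °C.

10.1 °C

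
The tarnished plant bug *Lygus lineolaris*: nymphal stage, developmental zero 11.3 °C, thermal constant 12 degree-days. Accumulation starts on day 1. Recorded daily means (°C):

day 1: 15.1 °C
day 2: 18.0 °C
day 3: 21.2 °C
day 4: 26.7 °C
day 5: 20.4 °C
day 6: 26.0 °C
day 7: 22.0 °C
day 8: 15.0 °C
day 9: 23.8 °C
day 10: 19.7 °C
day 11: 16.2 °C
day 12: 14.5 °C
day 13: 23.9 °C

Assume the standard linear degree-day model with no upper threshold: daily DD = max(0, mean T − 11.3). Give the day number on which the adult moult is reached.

day 3

Daily DD above 11.3 °C: 3.8, 6.7, 9.9, 15.4, 9.1, 14.7, 10.7, 3.7, 12.5, 8.4, 4.9, 3.2, 12.6.
Cumulative: 3.8, 10.5, 20.4, 35.8, 44.9, 59.6, 70.3, 74.0, 86.5, 94.9, 99.8, 103.0, 115.6.
The total first reaches 12 DD on day 3.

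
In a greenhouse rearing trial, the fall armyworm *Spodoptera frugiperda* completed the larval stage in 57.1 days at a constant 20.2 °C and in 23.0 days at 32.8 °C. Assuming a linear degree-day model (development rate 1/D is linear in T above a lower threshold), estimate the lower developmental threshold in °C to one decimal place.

Equal thermal constants: D₁(T₁ − T_b) = D₂(T₂ − T_b).
57.1·(20.2 − T_b) = 23.0·(32.8 − T_b)
T_b = (57.1·20.2 − 23.0·32.8) / (57.1 − 23.0) = 399.02 / 34.1 = 11.701 °C ≈ 11.7 °C.

11.7 °C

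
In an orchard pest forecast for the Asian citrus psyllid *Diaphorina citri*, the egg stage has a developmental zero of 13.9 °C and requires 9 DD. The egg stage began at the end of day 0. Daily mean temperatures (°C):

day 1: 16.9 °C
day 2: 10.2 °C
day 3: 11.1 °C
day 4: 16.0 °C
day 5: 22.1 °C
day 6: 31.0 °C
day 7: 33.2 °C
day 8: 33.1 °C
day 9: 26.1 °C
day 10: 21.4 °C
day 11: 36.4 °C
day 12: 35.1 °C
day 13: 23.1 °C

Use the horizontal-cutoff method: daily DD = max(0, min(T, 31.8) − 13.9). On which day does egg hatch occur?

day 5

Daily DD above 13.9 °C (capped at 17.9): 3.0, 0.0, 0.0, 2.1, 8.2, 17.1, 17.9, 17.9, 12.2, 7.5, 17.9, 17.9, 9.2.
Cumulative: 3.0, 3.0, 3.0, 5.1, 13.3, 30.4, 48.3, 66.2, 78.4, 85.9, 103.8, 121.7, 130.9.
The total first reaches 9 DD on day 5.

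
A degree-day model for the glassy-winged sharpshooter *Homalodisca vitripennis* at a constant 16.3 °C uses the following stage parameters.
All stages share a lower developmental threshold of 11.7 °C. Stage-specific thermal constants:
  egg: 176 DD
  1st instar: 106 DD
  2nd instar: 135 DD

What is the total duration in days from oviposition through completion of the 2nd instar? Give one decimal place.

Daily accumulation at 16.3 °C = 16.3 − 11.7 = 4.6 DD/day.
Total K = 176 + 106 + 135 = 417 DD.
Total duration = 417 / 4.6 = 90.652 ≈ 90.7 days.

90.7 days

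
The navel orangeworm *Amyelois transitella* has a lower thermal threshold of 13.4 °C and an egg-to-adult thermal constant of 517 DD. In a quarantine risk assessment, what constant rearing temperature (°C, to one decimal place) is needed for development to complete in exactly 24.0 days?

Required daily accumulation = 517 / 24.0 = 21.542 DD/day.
T = T_base + 21.542 = 13.4 + 21.542 = 34.942 ≈ 34.9 °C.

34.9 °C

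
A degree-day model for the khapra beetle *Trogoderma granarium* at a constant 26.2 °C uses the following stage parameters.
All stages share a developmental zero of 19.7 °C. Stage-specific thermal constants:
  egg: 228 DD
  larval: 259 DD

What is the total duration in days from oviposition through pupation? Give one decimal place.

74.9 days

Daily accumulation at 26.2 °C = 26.2 − 19.7 = 6.5 DD/day.
Total K = 228 + 259 = 487 DD.
Total duration = 487 / 6.5 = 74.923 ≈ 74.9 days.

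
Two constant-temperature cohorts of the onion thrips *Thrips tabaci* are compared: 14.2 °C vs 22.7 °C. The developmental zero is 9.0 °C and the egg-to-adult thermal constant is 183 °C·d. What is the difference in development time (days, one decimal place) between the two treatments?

21.8 days

At 14.2 °C: 183 / (14.2 − 9.0) = 183 / 5.2 = 35.192 d.
At 22.7 °C: 183 / (22.7 − 9.0) = 183 / 13.7 = 13.358 d.
Difference = |35.192 − 13.358| = 21.835 ≈ 21.8 days.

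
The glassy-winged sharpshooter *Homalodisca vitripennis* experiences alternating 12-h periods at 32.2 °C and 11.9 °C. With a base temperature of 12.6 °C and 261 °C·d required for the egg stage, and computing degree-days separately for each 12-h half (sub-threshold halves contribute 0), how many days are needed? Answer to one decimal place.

Day half: max(0, 32.2 − 12.6) × 0.5 = 19.6 × 0.5 = 9.80 DD.
Night half: max(0, 11.9 − 12.6) × 0.5 = 0.0 × 0.5 = 0.00 DD.
Per 24 h: 9.80 DD/day.
Duration = 261 / 9.80 = 26.633 ≈ 26.6 days.

26.6 days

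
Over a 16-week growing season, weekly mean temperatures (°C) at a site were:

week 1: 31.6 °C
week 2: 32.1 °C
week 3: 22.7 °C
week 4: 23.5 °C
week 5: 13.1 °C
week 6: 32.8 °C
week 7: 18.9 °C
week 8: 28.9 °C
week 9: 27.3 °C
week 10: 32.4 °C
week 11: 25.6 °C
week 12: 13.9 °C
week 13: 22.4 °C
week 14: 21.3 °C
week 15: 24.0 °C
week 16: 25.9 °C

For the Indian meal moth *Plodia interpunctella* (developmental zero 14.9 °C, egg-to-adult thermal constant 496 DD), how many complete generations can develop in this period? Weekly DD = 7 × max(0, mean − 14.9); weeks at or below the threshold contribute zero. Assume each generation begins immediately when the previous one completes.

Weekly DD (7 × max(0, T̄ − 14.9)): 116.9, 120.4, 54.6, 60.2, 0.0, 125.3, 28.0, 98.0, 86.8, 122.5, 74.9, 0.0, 52.5, 44.8, 63.7, 77.0.
Season total = 1125.6 DD.
Complete generations = ⌊1125.6 / 496⌋ = 2.

2 generations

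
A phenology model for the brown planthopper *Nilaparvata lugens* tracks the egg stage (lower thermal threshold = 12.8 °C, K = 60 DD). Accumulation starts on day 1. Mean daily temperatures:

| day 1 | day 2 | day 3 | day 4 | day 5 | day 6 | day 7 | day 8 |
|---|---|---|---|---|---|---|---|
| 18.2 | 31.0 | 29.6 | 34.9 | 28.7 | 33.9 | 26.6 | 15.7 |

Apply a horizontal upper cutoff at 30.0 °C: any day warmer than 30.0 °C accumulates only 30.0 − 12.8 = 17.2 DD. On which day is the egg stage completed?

day 5

Daily DD above 12.8 °C (capped at 17.2): 5.4, 17.2, 16.8, 17.2, 15.9, 17.2, 13.8, 2.9.
Cumulative: 5.4, 22.6, 39.4, 56.6, 72.5, 89.7, 103.5, 106.4.
The total first reaches 60 DD on day 5.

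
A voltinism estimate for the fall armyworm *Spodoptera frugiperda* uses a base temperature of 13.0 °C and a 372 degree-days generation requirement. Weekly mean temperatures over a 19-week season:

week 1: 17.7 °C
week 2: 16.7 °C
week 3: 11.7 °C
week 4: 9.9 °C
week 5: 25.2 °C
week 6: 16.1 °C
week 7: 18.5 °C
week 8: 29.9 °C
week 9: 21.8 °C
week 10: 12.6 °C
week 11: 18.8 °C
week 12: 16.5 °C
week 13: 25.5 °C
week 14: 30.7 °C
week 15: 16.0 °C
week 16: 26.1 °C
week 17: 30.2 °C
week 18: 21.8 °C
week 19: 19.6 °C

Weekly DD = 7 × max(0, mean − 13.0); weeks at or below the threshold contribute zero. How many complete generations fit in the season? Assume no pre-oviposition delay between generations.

Weekly DD (7 × max(0, T̄ − 13.0)): 32.9, 25.9, 0.0, 0.0, 85.4, 21.7, 38.5, 118.3, 61.6, 0.0, 40.6, 24.5, 87.5, 123.9, 21.0, 91.7, 120.4, 61.6, 46.2.
Season total = 1001.7 DD.
Complete generations = ⌊1001.7 / 372⌋ = 2.

2 generations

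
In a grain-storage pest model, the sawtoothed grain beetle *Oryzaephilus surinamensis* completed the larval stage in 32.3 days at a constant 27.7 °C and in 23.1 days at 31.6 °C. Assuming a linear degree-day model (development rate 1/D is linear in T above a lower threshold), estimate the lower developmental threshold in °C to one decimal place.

17.9 °C

Under the model K = D·(T − T_b), so D₁·(T₁ − T_b) = D₂·(T₂ − T_b).
32.3·(27.7 − T_b) = 23.1·(31.6 − T_b)
T_b = (32.3·27.7 − 23.1·31.6) / (32.3 − 23.1) = 164.75 / 9.2 = 17.908 °C ≈ 17.9 °C.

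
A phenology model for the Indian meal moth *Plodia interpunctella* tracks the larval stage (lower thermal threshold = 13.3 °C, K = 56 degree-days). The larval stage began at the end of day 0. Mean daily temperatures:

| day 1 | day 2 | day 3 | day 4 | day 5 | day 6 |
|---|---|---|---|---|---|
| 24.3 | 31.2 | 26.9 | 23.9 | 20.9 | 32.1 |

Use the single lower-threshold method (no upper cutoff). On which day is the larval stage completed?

day 5

Daily DD above 13.3 °C: 11.0, 17.9, 13.6, 10.6, 7.6, 18.8.
Cumulative: 11.0, 28.9, 42.5, 53.1, 60.7, 79.5.
The total first reaches 56 DD on day 5.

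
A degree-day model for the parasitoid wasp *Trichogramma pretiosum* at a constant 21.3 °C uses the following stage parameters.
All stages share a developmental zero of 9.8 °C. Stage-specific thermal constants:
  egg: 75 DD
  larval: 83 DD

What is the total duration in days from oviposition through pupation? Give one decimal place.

13.7 days

Daily accumulation at 21.3 °C = 21.3 − 9.8 = 11.5 DD/day.
Total K = 75 + 83 = 158 DD.
Total duration = 158 / 11.5 = 13.739 ≈ 13.7 days.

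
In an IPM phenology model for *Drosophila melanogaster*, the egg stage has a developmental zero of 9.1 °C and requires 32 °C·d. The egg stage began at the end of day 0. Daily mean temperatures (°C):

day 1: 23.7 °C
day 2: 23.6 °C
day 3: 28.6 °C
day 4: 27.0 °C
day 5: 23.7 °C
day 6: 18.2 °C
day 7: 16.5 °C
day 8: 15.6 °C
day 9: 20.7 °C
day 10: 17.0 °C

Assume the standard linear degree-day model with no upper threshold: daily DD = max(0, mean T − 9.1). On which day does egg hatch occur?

Daily DD above 9.1 °C: 14.6, 14.5, 19.5, 17.9, 14.6, 9.1, 7.4, 6.5, 11.6, 7.9.
Cumulative: 14.6, 29.1, 48.6, 66.5, 81.1, 90.2, 97.6, 104.1, 115.7, 123.6.
The total first reaches 32 DD on day 3.

day 3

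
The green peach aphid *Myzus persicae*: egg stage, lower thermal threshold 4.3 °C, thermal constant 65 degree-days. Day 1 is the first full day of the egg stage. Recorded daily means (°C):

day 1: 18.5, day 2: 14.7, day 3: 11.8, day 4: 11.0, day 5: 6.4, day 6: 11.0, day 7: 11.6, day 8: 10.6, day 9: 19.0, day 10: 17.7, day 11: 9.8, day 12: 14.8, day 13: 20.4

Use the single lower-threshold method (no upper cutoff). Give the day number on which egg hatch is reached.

Daily DD above 4.3 °C: 14.2, 10.4, 7.5, 6.7, 2.1, 6.7, 7.3, 6.3, 14.7, 13.4, 5.5, 10.5, 16.1.
Cumulative: 14.2, 24.6, 32.1, 38.8, 40.9, 47.6, 54.9, 61.2, 75.9, 89.3, 94.8, 105.3, 121.4.
The total first reaches 65 DD on day 9.

day 9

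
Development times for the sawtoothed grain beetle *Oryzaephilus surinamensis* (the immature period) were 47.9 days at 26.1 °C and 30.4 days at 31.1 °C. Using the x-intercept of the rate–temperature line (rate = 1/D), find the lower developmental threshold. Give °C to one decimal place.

17.4 °C

Under the model K = D·(T − T_b), so D₁·(T₁ − T_b) = D₂·(T₂ − T_b).
47.9·(26.1 − T_b) = 30.4·(31.1 − T_b)
T_b = (47.9·26.1 − 30.4·31.1) / (47.9 − 30.4) = 304.75 / 17.5 = 17.414 °C ≈ 17.4 °C.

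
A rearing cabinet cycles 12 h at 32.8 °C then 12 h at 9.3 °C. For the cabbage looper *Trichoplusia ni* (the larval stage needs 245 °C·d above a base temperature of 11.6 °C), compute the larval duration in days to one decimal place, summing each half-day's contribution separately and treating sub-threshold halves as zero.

Day half: max(0, 32.8 − 11.6) × 0.5 = 21.2 × 0.5 = 10.60 DD.
Night half: max(0, 9.3 − 11.6) × 0.5 = 0.0 × 0.5 = 0.00 DD.
Per 24 h: 10.60 DD/day.
Duration = 245 / 10.60 = 23.113 ≈ 23.1 days.

23.1 days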